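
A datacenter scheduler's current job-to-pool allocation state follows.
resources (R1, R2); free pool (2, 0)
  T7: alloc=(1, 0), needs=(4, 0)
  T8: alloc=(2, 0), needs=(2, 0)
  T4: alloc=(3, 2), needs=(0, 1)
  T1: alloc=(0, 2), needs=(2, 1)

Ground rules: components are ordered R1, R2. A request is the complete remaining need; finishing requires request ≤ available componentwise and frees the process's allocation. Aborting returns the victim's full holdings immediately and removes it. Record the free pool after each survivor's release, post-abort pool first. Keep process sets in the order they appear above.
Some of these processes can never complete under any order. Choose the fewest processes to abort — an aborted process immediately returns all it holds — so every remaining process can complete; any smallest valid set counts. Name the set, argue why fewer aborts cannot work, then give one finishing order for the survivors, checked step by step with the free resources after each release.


The answer: abort T4.
Key observation: aborting T4 returns (3, 2), and T1 — hopeless before — runs at step 1 with the returned capacity in the pool.
No smaller set exists: with zero aborts the deadlock remains.
The survivors complete as T1, T7, T8. Walking it through (starting from the post-abort pool):
  pool = (5, 2)
  T1: need (2, 1) fits (5, 2); releases (0, 2), pool now (5, 4)
  T7: need (4, 0) fits (5, 4); releases (1, 0), pool now (6, 4)
  T8: need (2, 0) fits (6, 4); releases (2, 0), pool now (8, 4)


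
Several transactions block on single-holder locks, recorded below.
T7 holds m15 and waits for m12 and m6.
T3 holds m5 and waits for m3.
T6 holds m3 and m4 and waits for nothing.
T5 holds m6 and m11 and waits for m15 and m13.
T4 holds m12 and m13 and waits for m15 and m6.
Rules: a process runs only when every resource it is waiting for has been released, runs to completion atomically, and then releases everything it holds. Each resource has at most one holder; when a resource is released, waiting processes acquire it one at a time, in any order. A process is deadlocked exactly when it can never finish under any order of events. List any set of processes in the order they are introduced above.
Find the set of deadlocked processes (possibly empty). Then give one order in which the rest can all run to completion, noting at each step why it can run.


Deadlocked set: T7, T5 and T4.
Key observation: the knot is the closed ring of waits T7 -> T5 -> T7; T4 is caught in further circular waits.
A valid finishing order for the others: T6, T3.
Walking it through:
  T6 waits on nothing -> runs at once and releases m3 and m4
  T3: everything it awaited (m3) is free; runs, freeing m5


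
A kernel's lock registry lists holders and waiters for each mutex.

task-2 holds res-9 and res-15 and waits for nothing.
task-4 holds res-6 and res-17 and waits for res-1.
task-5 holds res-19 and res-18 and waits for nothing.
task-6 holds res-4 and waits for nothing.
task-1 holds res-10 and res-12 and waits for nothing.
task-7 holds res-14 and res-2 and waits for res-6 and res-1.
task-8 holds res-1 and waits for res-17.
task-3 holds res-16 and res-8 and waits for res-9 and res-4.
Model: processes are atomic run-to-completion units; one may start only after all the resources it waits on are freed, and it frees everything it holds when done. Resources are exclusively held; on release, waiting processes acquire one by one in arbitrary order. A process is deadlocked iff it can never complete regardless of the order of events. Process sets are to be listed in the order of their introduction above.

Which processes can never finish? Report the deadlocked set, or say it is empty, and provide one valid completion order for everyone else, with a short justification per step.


Deadlocked: task-4, task-7 and task-8.
Key observation: nobody on the ring task-4 -> task-8 -> task-4 can start until another member finishes, which never happens; task-7 waits into the deadlock from upstream.
A valid finishing order for the others: task-2, task-6, task-3, task-5, task-1.
Verifying each step:
  task-2 waits on nothing -> runs at once and releases res-9 and res-15
  task-6 waits on nothing -> runs at once and releases res-4
  run task-3 (all its waits — res-9 and res-4 — are resolved); releases res-16 and res-8
  task-5 waits on nothing -> runs at once and releases res-19 and res-18
  task-1 waits on nothing -> runs at once and releases res-10 and res-12


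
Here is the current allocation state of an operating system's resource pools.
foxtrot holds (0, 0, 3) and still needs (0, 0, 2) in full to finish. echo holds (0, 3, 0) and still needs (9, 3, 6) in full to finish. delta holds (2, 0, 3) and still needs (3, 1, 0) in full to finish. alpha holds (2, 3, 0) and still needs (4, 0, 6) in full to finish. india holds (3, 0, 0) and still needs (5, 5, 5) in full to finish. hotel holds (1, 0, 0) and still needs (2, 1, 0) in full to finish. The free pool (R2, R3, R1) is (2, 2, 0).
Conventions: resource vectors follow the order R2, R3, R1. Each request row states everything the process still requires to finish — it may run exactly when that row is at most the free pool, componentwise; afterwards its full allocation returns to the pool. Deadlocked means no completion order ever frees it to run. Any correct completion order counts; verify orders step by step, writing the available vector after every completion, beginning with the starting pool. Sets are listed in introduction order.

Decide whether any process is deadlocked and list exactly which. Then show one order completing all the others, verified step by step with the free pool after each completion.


No process is deadlocked.
Key observation: hotel leads a chain of completions in which each release enables another process.
One completion order for the rest: hotel, delta, foxtrot, alpha, india, echo. Check, step by step:
  pool = (2, 2, 0)
  hotel needs (2, 1, 0) <= (2, 2, 0) -> finishes; pool += (1, 0, 0) = (3, 2, 0)
  delta needs (3, 1, 0) <= (3, 2, 0) -> finishes; pool += (2, 0, 3) = (5, 2, 3)
  foxtrot needs (0, 0, 2) <= (5, 2, 3) -> finishes; pool += (0, 0, 3) = (5, 2, 6)
  alpha needs (4, 0, 6) <= (5, 2, 6) -> finishes; pool += (2, 3, 0) = (7, 5, 6)
  india needs (5, 5, 5) <= (7, 5, 6) -> finishes; pool += (3, 0, 0) = (10, 5, 6)
  echo needs (9, 3, 6) <= (10, 5, 6) -> finishes; pool += (0, 3, 0) = (10, 8, 6)


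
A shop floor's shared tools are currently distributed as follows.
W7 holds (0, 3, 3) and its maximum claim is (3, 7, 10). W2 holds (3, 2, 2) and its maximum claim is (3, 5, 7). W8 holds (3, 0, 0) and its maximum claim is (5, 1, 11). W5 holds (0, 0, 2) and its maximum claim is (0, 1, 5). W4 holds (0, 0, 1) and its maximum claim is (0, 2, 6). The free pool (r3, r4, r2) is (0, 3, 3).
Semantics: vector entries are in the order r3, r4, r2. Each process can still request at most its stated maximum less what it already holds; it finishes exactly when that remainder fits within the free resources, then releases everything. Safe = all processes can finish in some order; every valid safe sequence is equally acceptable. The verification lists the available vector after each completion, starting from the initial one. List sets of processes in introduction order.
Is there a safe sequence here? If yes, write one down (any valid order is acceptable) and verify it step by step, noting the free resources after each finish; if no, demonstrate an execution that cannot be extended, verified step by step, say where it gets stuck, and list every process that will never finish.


SAFE. One safe sequence: W5, W2, W7, W4, W8.
Key observation: the first exact fit in this order is W5 — it needs (0, 1, 3) with (0, 3, 3) free, meeting a requested resource to the last unit.
Step-by-step check:
  pool = (0, 3, 3)
  run W5 (needs (0, 1, 3), free (0, 3, 3)); after release of (0, 0, 2) the pool is (0, 3, 5)
  run W2 (needs (0, 3, 5), free (0, 3, 5)); after release of (3, 2, 2) the pool is (3, 5, 7)
  run W7 (needs (3, 4, 7), free (3, 5, 7)); after release of (0, 3, 3) the pool is (3, 8, 10)
  run W4 (needs (0, 2, 5), free (3, 8, 10)); after release of (0, 0, 1) the pool is (3, 8, 11)
  run W8 (needs (2, 1, 11), free (3, 8, 11)); after release of (3, 0, 0) the pool is (6, 8, 11)


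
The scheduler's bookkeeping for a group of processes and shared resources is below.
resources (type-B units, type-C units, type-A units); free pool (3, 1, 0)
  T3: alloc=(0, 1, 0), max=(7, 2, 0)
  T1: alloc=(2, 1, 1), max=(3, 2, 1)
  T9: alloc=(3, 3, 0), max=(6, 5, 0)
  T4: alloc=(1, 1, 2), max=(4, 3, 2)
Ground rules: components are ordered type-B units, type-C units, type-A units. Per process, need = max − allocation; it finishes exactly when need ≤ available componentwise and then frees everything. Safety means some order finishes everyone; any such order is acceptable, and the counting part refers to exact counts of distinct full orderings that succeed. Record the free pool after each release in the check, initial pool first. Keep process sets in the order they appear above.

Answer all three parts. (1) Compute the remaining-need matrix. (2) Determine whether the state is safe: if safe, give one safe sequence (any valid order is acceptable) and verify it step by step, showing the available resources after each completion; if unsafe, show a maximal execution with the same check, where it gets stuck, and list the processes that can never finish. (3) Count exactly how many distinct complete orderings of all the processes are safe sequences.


(1) Outstanding need per process (order type-B units, type-C units, type-A units):
  T3: (7, 1, 0)
  T1: (1, 1, 0)
  T9: (3, 2, 0)
  T4: (3, 2, 0)
(2) SAFE, for example via the order T1, T4, T9, T3.
Key observation: reading the order forward, T1 is the first process whose need (1, 1, 0) meets the free pool (3, 1, 0) exactly on a resource it requests.
Step-by-step check:
  pool = (3, 1, 0)
  run T1 (needs (1, 1, 0), free (3, 1, 0)); after release of (2, 1, 1) the pool is (5, 2, 1)
  run T4 (needs (3, 2, 0), free (5, 2, 1)); after release of (1, 1, 2) the pool is (6, 3, 3)
  run T9 (needs (3, 2, 0), free (6, 3, 3)); after release of (3, 3, 0) the pool is (9, 6, 3)
  run T3 (needs (7, 1, 0), free (9, 6, 3)); after release of (0, 1, 0) the pool is (9, 7, 3)
(3) The exact count: 3 of the possible complete orderings are safe sequences.


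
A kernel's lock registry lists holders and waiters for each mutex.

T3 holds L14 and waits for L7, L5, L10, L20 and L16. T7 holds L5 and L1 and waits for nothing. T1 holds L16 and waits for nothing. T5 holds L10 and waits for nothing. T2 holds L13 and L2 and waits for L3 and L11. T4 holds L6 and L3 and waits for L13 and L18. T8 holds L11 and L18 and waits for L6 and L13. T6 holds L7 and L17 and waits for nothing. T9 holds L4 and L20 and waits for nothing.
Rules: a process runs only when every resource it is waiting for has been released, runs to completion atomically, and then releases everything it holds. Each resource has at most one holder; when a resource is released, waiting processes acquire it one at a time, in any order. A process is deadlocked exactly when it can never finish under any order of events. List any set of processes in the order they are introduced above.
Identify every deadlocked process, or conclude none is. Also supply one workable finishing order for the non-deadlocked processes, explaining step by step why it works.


Deadlocked set: T2, T4 and T8.
Key observation: the wait chain closes on itself along T2 -> T4 -> T2; T8 is caught in further circular waits.
One completion order for the rest: T5, T6, T1, T9, T7, T3.
Walking it through:
  T5: no waits; runs immediately, freeing L10
  T6: no waits; runs immediately, freeing L7 and L17
  T1: no waits; runs immediately, freeing L16
  T9: no waits; runs immediately, freeing L4 and L20
  T7: no waits; runs immediately, freeing L5 and L1
  run T3 (all its waits — L7, L5, L10, L20 and L16 — are resolved); releases L14


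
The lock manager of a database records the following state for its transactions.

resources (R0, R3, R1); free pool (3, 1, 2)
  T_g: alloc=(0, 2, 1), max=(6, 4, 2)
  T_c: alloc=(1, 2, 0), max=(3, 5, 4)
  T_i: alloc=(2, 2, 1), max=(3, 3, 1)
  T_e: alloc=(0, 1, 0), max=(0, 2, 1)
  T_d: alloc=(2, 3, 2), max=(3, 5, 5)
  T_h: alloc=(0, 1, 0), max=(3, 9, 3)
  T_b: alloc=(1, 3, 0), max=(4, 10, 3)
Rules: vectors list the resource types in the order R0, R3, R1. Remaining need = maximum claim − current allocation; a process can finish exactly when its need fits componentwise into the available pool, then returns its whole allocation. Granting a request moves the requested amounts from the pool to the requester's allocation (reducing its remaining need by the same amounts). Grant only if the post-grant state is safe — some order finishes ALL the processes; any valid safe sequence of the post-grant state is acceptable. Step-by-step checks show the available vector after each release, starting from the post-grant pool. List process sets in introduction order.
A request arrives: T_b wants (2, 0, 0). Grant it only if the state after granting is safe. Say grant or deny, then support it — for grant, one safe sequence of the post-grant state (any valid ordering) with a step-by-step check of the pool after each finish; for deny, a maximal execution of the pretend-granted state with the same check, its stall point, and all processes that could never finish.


GRANT — the state after the grant stays safe, e.g. via T_i, T_d, T_c, T_h, T_e, T_b, T_g.
Key observation: even at the reduced pool (1, 1, 2), T_i fits immediately, so safety survives the grant.
Step-by-step check of the post-grant state:
  pool = (1, 1, 2)
  T_i needs (1, 1, 0) <= (1, 1, 2) -> finishes; pool += (2, 2, 1) = (3, 3, 3)
  T_d needs (1, 2, 3) <= (3, 3, 3) -> finishes; pool += (2, 3, 2) = (5, 6, 5)
  T_c needs (2, 3, 4) <= (5, 6, 5) -> finishes; pool += (1, 2, 0) = (6, 8, 5)
  T_h needs (3, 8, 3) <= (6, 8, 5) -> finishes; pool += (0, 1, 0) = (6, 9, 5)
  T_e needs (0, 1, 1) <= (6, 9, 5) -> finishes; pool += (0, 1, 0) = (6, 10, 5)
  T_b needs (1, 7, 3) <= (6, 10, 5) -> finishes; pool += (3, 3, 0) = (9, 13, 5)
  T_g needs (6, 2, 1) <= (9, 13, 5) -> finishes; pool += (0, 2, 1) = (9, 15, 6)


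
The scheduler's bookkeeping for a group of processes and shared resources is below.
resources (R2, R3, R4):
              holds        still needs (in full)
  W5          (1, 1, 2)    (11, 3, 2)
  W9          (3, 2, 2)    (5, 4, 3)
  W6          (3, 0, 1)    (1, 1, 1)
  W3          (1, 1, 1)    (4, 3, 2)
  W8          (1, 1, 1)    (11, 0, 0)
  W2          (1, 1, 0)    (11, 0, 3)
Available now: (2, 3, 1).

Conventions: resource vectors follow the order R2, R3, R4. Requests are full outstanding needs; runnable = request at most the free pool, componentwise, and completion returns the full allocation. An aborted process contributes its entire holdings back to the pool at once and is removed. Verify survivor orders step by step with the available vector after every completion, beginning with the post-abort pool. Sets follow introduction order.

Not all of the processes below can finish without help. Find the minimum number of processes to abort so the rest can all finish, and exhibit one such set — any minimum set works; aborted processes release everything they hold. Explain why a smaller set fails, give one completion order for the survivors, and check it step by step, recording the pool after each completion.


The answer: abort W5 and W8.
Key observation: W2 had no path to completion before; after the abort of W5 and W8 ((2, 2, 3) returned), step 4 is where it fits.
No one abort is enough; case by case: W5 alone leaves W8 blocked (short on R2); W9 alone leaves W5 blocked (short on R2); W6 alone leaves W5 blocked (short on R2); W3 alone leaves W5 blocked (short on R2); W8 alone leaves W5 blocked (short on R2); W2 alone leaves W5 blocked (short on R2).
The survivors complete as W3, W6, W9, W2. Check, step by step (starting from the post-abort pool):
  pool = (4, 5, 4)
  run W3 (needs (4, 3, 2), free (4, 5, 4)); after release of (1, 1, 1) the pool is (5, 6, 5)
  run W6 (needs (1, 1, 1), free (5, 6, 5)); after release of (3, 0, 1) the pool is (8, 6, 6)
  run W9 (needs (5, 4, 3), free (8, 6, 6)); after release of (3, 2, 2) the pool is (11, 8, 8)
  run W2 (needs (11, 0, 3), free (11, 8, 8)); after release of (1, 1, 0) the pool is (12, 9, 8)


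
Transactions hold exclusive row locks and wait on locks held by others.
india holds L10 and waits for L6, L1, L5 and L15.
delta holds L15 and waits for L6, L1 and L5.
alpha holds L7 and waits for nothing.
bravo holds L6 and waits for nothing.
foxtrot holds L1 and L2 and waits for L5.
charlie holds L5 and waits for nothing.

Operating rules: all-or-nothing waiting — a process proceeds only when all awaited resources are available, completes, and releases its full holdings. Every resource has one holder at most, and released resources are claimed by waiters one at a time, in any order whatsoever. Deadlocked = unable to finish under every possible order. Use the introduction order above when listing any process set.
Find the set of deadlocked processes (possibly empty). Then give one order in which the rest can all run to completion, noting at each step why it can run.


Nothing here is deadlocked.
Key observation: no waiting chain loops back on itself — every chain ends at a process that waits on nothing, so everyone eventually runs.
The rest can finish in the order bravo, charlie, foxtrot, alpha, delta, india.
Check, step by step:
  bravo waits on nothing -> runs at once and releases L6
  charlie waits on nothing -> runs at once and releases L5
  run foxtrot (all its waits — L5 — are resolved); releases L1 and L2
  alpha waits on nothing -> runs at once and releases L7
  run delta (all its waits — L6, L1 and L5 — are resolved); releases L15
  run india (all its waits — L6, L1, L5 and L15 — are resolved); releases L10


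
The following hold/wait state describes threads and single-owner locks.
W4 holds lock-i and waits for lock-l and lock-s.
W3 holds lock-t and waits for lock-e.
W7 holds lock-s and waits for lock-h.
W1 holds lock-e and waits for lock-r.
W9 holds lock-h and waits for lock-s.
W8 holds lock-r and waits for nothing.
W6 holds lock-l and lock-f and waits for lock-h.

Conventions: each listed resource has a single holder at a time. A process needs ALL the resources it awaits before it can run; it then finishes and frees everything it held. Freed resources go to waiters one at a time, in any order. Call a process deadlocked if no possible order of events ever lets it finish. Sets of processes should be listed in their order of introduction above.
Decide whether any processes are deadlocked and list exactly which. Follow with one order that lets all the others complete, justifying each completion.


The deadlocked set is W4, W7, W9 and W6.
Key observation: nobody on the ring W7 -> W9 -> W7 can start until another member finishes, which never happens; W4 and W6 wait into the deadlock from upstream.
A valid finishing order for the others: W8, W1, W3.
Verifying each step:
  W8 waits on nothing -> runs at once and releases lock-r
  W1 waits on lock-r — all released -> runs and releases lock-e
  W3 waits on lock-e — all released -> runs and releases lock-t


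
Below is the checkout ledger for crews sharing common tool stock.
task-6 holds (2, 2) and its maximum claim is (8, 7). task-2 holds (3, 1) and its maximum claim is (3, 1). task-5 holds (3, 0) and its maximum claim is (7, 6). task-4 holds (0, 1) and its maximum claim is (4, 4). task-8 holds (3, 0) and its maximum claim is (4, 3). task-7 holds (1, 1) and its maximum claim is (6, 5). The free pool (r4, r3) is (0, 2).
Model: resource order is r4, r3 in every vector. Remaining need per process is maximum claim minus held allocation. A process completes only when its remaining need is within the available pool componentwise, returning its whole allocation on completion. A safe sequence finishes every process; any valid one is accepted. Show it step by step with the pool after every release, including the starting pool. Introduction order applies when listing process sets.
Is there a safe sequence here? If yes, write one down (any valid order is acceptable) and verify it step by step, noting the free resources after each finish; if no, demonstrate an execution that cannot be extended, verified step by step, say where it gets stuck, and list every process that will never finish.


SAFE — a valid safe sequence is task-2, task-8, task-4, task-7, task-6, task-5.
Key observation: task-8 marks the first exact bind of the order: its need (1, 3) fits the free (3, 3) with zero slack on a requested resource.
Check, step by step:
  pool = (0, 2)
  task-2: need (0, 0) fits (0, 2); releases (3, 1), pool now (3, 3)
  task-8: need (1, 3) fits (3, 3); releases (3, 0), pool now (6, 3)
  task-4: need (4, 3) fits (6, 3); releases (0, 1), pool now (6, 4)
  task-7: need (5, 4) fits (6, 4); releases (1, 1), pool now (7, 5)
  task-6: need (6, 5) fits (7, 5); releases (2, 2), pool now (9, 7)
  task-5: need (4, 6) fits (9, 7); releases (3, 0), pool now (12, 7)


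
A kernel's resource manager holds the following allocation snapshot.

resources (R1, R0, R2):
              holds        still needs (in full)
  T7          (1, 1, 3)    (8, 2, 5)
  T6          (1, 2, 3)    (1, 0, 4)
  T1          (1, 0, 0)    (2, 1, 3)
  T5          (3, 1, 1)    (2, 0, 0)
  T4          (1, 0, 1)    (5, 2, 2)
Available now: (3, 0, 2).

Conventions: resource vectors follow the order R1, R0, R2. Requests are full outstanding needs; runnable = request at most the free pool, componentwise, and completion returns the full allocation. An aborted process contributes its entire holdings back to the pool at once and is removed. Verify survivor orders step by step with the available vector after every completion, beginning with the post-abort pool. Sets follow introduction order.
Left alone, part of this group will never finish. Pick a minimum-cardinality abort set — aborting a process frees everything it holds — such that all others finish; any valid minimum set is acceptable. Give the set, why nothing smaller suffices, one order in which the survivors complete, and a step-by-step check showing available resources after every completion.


Abort T7.
Key observation: T6 had no path to completion before; after the abort of T7 ((1, 1, 3) returned), step 2 is where it fits.
Minimality: the empty abort set fails — the state is deadlocked as it stands.
Survivors finish in the order: T1, T6, T5, T4. Check, step by step (pool after the aborts first):
  pool = (4, 1, 5)
  run T1 (needs (2, 1, 3), free (4, 1, 5)); after release of (1, 0, 0) the pool is (5, 1, 5)
  run T6 (needs (1, 0, 4), free (5, 1, 5)); after release of (1, 2, 3) the pool is (6, 3, 8)
  run T5 (needs (2, 0, 0), free (6, 3, 8)); after release of (3, 1, 1) the pool is (9, 4, 9)
  run T4 (needs (5, 2, 2), free (9, 4, 9)); after release of (1, 0, 1) the pool is (10, 4, 10)


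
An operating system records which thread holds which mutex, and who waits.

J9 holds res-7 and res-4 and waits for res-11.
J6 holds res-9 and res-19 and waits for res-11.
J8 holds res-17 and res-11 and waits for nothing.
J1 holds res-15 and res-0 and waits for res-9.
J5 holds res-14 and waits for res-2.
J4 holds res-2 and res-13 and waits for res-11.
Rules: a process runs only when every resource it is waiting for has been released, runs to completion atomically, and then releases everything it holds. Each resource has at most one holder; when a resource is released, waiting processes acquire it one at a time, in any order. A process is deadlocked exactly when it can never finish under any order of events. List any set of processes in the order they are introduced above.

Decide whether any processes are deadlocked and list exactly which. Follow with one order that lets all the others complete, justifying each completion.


The deadlocked set is empty.
Key observation: the wait graph is acyclic; completion cascades from the unblocked processes through everyone else.
A valid finishing order for the others: J8, J4, J5, J6, J9, J1.
Walking it through:
  run J8 (it waits on nothing); releases res-17 and res-11
  J4 waits on res-11 — all released -> runs and releases res-2 and res-13
  J5 waits on res-2 — all released -> runs and releases res-14
  J6 waits on res-11 — all released -> runs and releases res-9 and res-19
  J9 waits on res-11 — all released -> runs and releases res-7 and res-4
  J1 waits on res-9 — all released -> runs and releases res-15 and res-0


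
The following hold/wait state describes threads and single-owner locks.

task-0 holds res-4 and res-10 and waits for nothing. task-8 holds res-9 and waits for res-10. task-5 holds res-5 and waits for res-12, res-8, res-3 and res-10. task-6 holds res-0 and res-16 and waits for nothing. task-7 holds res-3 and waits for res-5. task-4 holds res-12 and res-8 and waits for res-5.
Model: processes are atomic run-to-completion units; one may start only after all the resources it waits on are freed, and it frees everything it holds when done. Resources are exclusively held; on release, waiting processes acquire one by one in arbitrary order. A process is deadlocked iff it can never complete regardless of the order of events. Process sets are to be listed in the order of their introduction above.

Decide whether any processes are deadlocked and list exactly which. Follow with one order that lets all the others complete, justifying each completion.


The deadlocked set is task-5, task-7 and task-4.
Key observation: the knot is the closed ring of waits task-5 -> task-7 -> task-5; task-4 is caught in further circular waits.
The rest can finish in the order task-6, task-0, task-8.
Step-by-step check:
  task-6: no waits; runs immediately, freeing res-0 and res-16
  task-0: no waits; runs immediately, freeing res-4 and res-10
  task-8: everything it awaited (res-10) is free; runs, freeing res-9


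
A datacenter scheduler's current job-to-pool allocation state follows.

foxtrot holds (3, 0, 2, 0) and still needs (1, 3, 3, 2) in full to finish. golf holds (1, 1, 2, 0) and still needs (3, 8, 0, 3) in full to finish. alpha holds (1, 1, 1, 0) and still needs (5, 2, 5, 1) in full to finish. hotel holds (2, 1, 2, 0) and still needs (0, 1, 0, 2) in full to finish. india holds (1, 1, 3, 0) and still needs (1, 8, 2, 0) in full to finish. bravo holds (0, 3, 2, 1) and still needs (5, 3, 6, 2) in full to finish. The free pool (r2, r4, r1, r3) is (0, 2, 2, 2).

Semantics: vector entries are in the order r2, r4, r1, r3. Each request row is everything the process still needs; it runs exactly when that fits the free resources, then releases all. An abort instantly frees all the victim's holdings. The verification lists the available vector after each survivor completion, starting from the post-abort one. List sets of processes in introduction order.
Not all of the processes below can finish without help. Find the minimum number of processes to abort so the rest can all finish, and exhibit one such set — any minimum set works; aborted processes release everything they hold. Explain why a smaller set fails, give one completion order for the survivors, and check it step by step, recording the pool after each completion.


The answer: abort india.
Key observation: aborting india returns (1, 1, 3, 0), and golf — hopeless before — runs at step 5 with the returned capacity in the pool.
Why nothing smaller works: aborting no one leaves the state deadlocked as given.
Survivors finish in the order: hotel, foxtrot, alpha, bravo, golf. Check, step by step (pool after the aborts first):
  pool = (1, 3, 5, 2)
  run hotel (needs (0, 1, 0, 2), free (1, 3, 5, 2)); after release of (2, 1, 2, 0) the pool is (3, 4, 7, 2)
  run foxtrot (needs (1, 3, 3, 2), free (3, 4, 7, 2)); after release of (3, 0, 2, 0) the pool is (6, 4, 9, 2)
  run alpha (needs (5, 2, 5, 1), free (6, 4, 9, 2)); after release of (1, 1, 1, 0) the pool is (7, 5, 10, 2)
  run bravo (needs (5, 3, 6, 2), free (7, 5, 10, 2)); after release of (0, 3, 2, 1) the pool is (7, 8, 12, 3)
  run golf (needs (3, 8, 0, 3), free (7, 8, 12, 3)); after release of (1, 1, 2, 0) the pool is (8, 9, 14, 3)


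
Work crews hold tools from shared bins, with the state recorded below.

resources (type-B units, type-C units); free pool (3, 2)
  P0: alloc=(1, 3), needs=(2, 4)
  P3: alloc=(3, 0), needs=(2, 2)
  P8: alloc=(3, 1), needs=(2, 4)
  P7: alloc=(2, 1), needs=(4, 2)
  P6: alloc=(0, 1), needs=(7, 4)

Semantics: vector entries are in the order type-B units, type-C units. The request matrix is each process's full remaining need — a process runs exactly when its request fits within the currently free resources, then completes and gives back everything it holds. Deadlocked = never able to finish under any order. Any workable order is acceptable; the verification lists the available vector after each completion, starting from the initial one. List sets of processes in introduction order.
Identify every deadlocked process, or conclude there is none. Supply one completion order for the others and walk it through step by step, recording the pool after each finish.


Deadlocked set: P0, P8 and P6.
Key observation: no order helps: past P3, P7, the free pool tops out at (8, 3), below what each blocked process needs in type-C units.
The rest can finish in the order P3, P7. Step-by-step check:
  pool = (3, 2)
  P3 needs (2, 2) <= (3, 2) -> finishes; pool += (3, 0) = (6, 2)
  P7 needs (4, 2) <= (6, 2) -> finishes; pool += (2, 1) = (8, 3)
The blocked processes can never fit:
  blocked: P0 wants (2, 4), pool (8, 3) — not enough type-C units
  blocked: P8 wants (2, 4), pool (8, 3) — not enough type-C units
  blocked: P6 wants (7, 4), pool (8, 3) — not enough type-C units


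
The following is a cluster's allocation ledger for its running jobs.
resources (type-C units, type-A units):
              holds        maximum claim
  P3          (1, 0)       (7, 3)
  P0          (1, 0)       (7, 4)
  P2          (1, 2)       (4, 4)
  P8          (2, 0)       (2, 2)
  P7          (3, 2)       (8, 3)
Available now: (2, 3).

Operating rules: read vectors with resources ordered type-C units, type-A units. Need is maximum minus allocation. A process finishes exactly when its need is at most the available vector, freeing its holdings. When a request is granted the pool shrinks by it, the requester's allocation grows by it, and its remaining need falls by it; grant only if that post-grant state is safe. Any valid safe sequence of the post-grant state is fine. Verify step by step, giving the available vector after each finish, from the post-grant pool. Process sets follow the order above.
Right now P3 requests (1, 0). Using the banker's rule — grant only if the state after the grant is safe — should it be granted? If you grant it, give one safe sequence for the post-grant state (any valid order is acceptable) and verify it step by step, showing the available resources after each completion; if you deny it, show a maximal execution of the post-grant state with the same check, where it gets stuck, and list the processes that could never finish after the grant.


DENY. Granting would leave the state unsafe.
Key observation: even finishing P8, P2 leaves just (4, 5) free — too little type-C units for any of the remaining processes.
After a pretend grant, a maximal execution: P8, P2 — then nothing else fits. Verifying each step:
  pool = (1, 3)
  P8 needs (0, 2) <= (1, 3) -> finishes; pool += (2, 0) = (3, 3)
  P2 needs (3, 2) <= (3, 3) -> finishes; pool += (1, 2) = (4, 5)
  blocked: P3 wants (5, 3), pool (4, 5) — not enough type-C units
  blocked: P0 wants (6, 4), pool (4, 5) — not enough type-C units
  blocked: P7 wants (5, 1), pool (4, 5) — not enough type-C units
Processes that could never finish after the grant: P3, P0 and P7.


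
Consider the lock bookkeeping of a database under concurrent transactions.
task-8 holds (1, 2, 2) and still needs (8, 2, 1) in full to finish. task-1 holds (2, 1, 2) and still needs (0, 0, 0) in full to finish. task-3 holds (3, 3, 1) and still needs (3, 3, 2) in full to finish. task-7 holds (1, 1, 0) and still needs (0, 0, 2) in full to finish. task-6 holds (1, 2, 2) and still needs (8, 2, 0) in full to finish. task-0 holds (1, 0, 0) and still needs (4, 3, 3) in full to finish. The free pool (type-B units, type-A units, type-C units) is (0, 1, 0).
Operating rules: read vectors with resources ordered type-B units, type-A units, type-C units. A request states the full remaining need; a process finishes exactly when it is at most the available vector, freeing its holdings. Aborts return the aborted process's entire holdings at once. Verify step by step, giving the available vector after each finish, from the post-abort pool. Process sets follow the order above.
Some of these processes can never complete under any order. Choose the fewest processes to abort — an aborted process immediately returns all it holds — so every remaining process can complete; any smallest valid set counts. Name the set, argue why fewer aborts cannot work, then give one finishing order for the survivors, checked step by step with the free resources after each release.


The answer: abort task-6.
Key observation: task-8 had no path to completion before; after the abort of task-6 ((1, 2, 2) returned), step 5 is where it fits.
No smaller set exists: with zero aborts the deadlock remains.
The survivors complete as task-7, task-1, task-3, task-0, task-8. Walking it through (starting from the post-abort pool):
  pool = (1, 3, 2)
  task-7 needs (0, 0, 2) <= (1, 3, 2) -> finishes; pool += (1, 1, 0) = (2, 4, 2)
  task-1 needs (0, 0, 0) <= (2, 4, 2) -> finishes; pool += (2, 1, 2) = (4, 5, 4)
  task-3 needs (3, 3, 2) <= (4, 5, 4) -> finishes; pool += (3, 3, 1) = (7, 8, 5)
  task-0 needs (4, 3, 3) <= (7, 8, 5) -> finishes; pool += (1, 0, 0) = (8, 8, 5)
  task-8 needs (8, 2, 1) <= (8, 8, 5) -> finishes; pool += (1, 2, 2) = (9, 10, 7)


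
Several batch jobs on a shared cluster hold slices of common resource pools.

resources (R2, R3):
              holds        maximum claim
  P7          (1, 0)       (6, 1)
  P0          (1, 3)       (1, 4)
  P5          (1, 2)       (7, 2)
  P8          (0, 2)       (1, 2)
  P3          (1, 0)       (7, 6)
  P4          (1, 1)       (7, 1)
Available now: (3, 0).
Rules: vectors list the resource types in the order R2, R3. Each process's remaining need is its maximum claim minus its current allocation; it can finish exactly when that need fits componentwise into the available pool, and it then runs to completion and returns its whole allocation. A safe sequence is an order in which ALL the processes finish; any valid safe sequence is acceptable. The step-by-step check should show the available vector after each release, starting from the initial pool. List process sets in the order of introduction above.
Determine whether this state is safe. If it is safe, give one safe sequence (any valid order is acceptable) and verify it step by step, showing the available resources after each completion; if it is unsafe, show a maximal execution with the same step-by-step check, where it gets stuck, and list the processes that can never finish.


UNSAFE — no complete ordering exists.
Key observation: once P8, P0 finish, the pool peaks at (4, 5) — and every remaining process still needs more R2 than that.
A maximal execution: P8, P0 — then nothing else fits. Verifying each step:
  pool = (3, 0)
  P8: need (1, 0) fits (3, 0); releases (0, 2), pool now (3, 2)
  P0: need (0, 1) fits (3, 2); releases (1, 3), pool now (4, 5)
  P7 cannot run: need (5, 1) vs free (4, 5) (insufficient R2)
  P5 cannot run: need (6, 0) vs free (4, 5) (insufficient R2)
  P3 cannot run: need (6, 6) vs free (4, 5) (insufficient R2 and R3)
  P4 cannot run: need (6, 0) vs free (4, 5) (insufficient R2)
Never able to finish: P7, P5, P3 and P4.


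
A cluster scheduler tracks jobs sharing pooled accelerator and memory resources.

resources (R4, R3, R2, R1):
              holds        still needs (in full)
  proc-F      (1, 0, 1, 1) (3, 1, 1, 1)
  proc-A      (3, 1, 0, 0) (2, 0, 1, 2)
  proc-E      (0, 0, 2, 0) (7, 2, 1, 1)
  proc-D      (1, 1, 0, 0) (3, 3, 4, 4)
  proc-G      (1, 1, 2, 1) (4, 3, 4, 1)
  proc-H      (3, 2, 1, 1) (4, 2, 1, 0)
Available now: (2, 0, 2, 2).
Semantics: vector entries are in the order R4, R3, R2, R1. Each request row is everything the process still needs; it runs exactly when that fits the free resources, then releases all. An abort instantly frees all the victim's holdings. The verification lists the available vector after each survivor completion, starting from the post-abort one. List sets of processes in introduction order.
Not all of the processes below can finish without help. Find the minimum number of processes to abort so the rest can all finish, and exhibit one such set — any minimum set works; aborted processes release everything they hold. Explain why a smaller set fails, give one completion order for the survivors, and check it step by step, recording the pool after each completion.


The answer: abort proc-H.
Key observation: before aborting proc-H, proc-E was permanently blocked — no order could ever run it; afterwards it completes at step 3.
Why nothing smaller works: aborting no one leaves the state deadlocked as given.
Survivors finish in the order: proc-F, proc-A, proc-E, proc-D, proc-G. Step-by-step check (pool after the aborts first):
  pool = (5, 2, 3, 3)
  run proc-F (needs (3, 1, 1, 1), free (5, 2, 3, 3)); after release of (1, 0, 1, 1) the pool is (6, 2, 4, 4)
  run proc-A (needs (2, 0, 1, 2), free (6, 2, 4, 4)); after release of (3, 1, 0, 0) the pool is (9, 3, 4, 4)
  run proc-E (needs (7, 2, 1, 1), free (9, 3, 4, 4)); after release of (0, 0, 2, 0) the pool is (9, 3, 6, 4)
  run proc-D (needs (3, 3, 4, 4), free (9, 3, 6, 4)); after release of (1, 1, 0, 0) the pool is (10, 4, 6, 4)
  run proc-G (needs (4, 3, 4, 1), free (10, 4, 6, 4)); after release of (1, 1, 2, 1) the pool is (11, 5, 8, 5)


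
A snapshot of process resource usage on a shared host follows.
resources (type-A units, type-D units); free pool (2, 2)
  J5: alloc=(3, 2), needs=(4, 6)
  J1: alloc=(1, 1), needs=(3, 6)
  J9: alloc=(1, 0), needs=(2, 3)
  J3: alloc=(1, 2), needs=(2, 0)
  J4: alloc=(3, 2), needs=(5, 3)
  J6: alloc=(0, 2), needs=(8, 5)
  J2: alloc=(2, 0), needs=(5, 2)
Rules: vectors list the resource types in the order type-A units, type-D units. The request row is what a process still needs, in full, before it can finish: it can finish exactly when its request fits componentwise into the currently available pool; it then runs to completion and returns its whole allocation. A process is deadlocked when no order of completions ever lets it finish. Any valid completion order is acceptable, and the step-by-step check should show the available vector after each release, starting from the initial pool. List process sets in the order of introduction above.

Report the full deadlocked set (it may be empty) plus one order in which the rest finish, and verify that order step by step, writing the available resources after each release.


The deadlocked set is J5, J1, J4, J6 and J2.
Key observation: after J3, J9 the pool peaks at (4, 4), and each blocked process is short somewhere: J5 on type-D units; J1 on type-D units; J4 on type-A units; J6 on type-A units, type-D units; J2 on type-A units.
A valid finishing order for the others: J3, J9. Check, step by step:
  pool = (2, 2)
  J3 needs (2, 0) <= (2, 2) -> finishes; pool += (1, 2) = (3, 4)
  J9 needs (2, 3) <= (3, 4) -> finishes; pool += (1, 0) = (4, 4)
The blocked processes can never fit:
  J5 cannot run: need (4, 6) vs free (4, 4) (insufficient type-D units)
  J1 cannot run: need (3, 6) vs free (4, 4) (insufficient type-D units)
  J4 cannot run: need (5, 3) vs free (4, 4) (insufficient type-A units)
  J6 cannot run: need (8, 5) vs free (4, 4) (insufficient type-A units and type-D units)
  J2 cannot run: need (5, 2) vs free (4, 4) (insufficient type-A units)


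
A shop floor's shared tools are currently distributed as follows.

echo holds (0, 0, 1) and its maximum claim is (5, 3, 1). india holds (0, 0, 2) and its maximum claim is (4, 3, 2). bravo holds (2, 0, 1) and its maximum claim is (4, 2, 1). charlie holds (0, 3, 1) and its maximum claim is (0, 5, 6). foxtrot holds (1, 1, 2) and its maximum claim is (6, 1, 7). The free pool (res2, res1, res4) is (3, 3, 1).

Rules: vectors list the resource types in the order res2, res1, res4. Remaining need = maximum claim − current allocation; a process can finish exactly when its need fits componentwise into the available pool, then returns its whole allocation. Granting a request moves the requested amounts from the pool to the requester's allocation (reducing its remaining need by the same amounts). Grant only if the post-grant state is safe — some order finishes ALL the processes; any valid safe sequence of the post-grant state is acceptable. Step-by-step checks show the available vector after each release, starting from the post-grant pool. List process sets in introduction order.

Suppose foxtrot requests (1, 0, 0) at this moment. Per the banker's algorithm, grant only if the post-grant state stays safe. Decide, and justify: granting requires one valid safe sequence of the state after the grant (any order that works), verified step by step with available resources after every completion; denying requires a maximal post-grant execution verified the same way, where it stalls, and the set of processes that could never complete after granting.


DENY: after the grant no complete ordering would exist.
Key observation: after bravo, india the pool peaks at (4, 3, 4), and each blocked process is short somewhere: echo on res2; charlie on res4; foxtrot on res4.
Pretend the grant happened; the run bravo, india goes as far as possible. Verifying each step:
  pool = (2, 3, 1)
  bravo: need (2, 2, 0) fits (2, 3, 1); releases (2, 0, 1), pool now (4, 3, 2)
  india: need (4, 3, 0) fits (4, 3, 2); releases (0, 0, 2), pool now (4, 3, 4)
  blocked: echo wants (5, 3, 0), pool (4, 3, 4) — not enough res2
  blocked: charlie wants (0, 2, 5), pool (4, 3, 4) — not enough res4
  blocked: foxtrot wants (4, 0, 5), pool (4, 3, 4) — not enough res4
Had the request been granted, echo, charlie and foxtrot could never finish.
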